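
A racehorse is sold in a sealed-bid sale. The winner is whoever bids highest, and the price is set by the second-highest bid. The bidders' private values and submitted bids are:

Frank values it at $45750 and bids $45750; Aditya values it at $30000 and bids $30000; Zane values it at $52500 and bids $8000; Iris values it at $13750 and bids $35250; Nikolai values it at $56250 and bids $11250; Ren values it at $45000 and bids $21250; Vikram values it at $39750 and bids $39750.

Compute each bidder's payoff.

Frank $6000, Aditya $0, Zane $0, Iris $0, Nikolai $0, Ren $0, Vikram $0.

Bids in descending order: Frank $45750; Vikram $39750; Iris $35250; Aditya $30000; Ren $21250; Nikolai $11250; Zane $8000.
Frank has the top bid and wins; the price is the second-highest bid, $39750.
Frank's payoff = $45750 − $39750 = $6000. All other bidders lose, so their payoff is 0.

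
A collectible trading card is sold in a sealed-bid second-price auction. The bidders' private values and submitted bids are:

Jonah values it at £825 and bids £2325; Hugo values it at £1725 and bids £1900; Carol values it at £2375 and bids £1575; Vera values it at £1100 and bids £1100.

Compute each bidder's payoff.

Sorted high to low: Jonah £2325, then Hugo £1900, then Carol £1575, then Vera £1100.
Jonah has the top bid and wins; the price is the second-highest bid, £1900.
Jonah's payoff = £825 − £1900 = -£1075. All other bidders lose, so their payoff is 0.

Jonah -£1075, Hugo £0, Carol £0, Vera £0.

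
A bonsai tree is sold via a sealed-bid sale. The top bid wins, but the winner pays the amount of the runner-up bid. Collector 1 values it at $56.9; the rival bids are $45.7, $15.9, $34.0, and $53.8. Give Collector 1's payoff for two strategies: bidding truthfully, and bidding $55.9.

The highest competing bid is $53.8.
Bidding truthfully at $56.9: Collector 1 has the top bid, wins, and pays the second-highest bid $53.8. Payoff = $56.9 − $53.8 = $3.1.
Bidding $55.9: Collector 1 has the top bid, wins, and pays the second-highest bid $53.8. Payoff = $56.9 − $53.8 = $3.1.

(a) $3.1  (b) $3.1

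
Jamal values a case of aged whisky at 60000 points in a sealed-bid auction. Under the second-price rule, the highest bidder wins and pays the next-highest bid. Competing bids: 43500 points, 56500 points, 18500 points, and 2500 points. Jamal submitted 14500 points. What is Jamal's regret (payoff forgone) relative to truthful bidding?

3500 points

The highest competing bid is 56500 points.
Bidding truthfully at 60000 points: Jamal has the top bid, wins, and pays the second-highest bid 56500 points. Payoff = 60000 points − 56500 points = 3500 points.
Bidding 14500 points: the top bid is 56500 points (a rival), so Jamal loses. Payoff = 0 points.
Regret = truthful payoff − actual payoff = 3500 points − 0 points = 3500 points.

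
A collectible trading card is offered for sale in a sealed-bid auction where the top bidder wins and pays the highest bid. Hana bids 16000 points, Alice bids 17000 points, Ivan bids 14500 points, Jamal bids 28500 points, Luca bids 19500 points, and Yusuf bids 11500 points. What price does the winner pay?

Ordered from highest: Jamal 28500 points > Luca 19500 points > Alice 17000 points > Hana 16000 points > Ivan 14500 points > Yusuf 11500 points.
Jamal is the highest bidder, so Jamal wins.
Under the first-price rule, the price is the highest bid: 28500 points.

The winner pays 28500 points.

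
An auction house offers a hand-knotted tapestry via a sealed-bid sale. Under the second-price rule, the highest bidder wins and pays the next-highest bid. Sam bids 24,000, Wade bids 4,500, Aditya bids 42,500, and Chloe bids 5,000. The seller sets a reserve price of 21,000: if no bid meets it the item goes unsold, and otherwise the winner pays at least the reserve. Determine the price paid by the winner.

The winner pays 24,000.

Ranking the bids: Aditya 42,500, then Sam 24,000, then Chloe 5,000, then Wade 4,500.
Aditya has the highest bid, so Aditya wins.
The second-highest bid is 24,000, which exceeds the reserve, so that sets the price.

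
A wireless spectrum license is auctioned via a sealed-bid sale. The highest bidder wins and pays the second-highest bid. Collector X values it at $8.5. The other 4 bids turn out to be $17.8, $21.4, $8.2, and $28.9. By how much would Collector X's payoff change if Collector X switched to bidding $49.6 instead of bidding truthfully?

The highest competing bid is $28.9.
Bidding truthfully at $8.5: the top bid is $28.9 (a rival), so Collector X loses. Payoff = $0.0.
Bidding $49.6: Collector X has the top bid, wins, and pays the second-highest bid $28.9. Payoff = $8.5 − $28.9 = -$20.4.
Change = -$20.4 − $0.0 = -$20.4.
This is the dominant-strategy logic: truthful bidding weakly beats any alternative.

-$20.4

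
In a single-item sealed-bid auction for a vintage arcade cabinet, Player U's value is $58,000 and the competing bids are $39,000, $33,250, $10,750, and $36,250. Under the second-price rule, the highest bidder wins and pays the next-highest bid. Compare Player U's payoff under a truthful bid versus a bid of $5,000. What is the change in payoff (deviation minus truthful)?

The highest competing bid is $39,000.
Bidding truthfully at $58,000: Player U has the top bid, wins, and pays the second-highest bid $39,000. Payoff = $58,000 − $39,000 = $19,000.
Bidding $5,000: the top bid is $39,000 (a rival), so Player U loses. Payoff = $0.
Change = $0 − $19,000 = -$19,000.

Change in payoff: -$19,000.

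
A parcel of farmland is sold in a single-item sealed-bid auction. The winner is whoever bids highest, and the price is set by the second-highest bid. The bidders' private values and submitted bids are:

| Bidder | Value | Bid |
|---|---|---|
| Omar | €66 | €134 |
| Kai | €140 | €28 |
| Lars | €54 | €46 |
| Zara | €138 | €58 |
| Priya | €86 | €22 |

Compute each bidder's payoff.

Omar €8, Kai €0, Lars €0, Zara €0, Priya €0.

Ranking the bids: Omar €134, then Zara €58, then Lars €46, then Kai €28, then Priya €22.
Omar has the top bid and wins; the price is the second-highest bid, €58.
Omar's payoff = €66 − €58 = €8. All other bidders lose, so their payoff is 0.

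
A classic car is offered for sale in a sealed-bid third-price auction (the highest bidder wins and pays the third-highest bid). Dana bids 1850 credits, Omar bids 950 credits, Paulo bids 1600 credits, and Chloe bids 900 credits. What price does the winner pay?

Sorted high to low: Dana 1850 credits, then Paulo 1600 credits, then Omar 950 credits, then Chloe 900 credits.
Dana is the highest bidder, so Dana wins.
Under the third-price rule, the price is the third-highest bid: 950 credits.

The winner pays 950 credits.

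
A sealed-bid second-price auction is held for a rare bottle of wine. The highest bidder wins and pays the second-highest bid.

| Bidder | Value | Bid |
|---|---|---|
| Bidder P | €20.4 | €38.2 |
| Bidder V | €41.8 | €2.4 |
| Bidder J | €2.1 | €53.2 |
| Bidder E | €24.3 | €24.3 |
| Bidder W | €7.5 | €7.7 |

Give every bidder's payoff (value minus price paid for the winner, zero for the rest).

Ordered from highest: Bidder J €53.2, then Bidder P €38.2, then Bidder E €24.3, then Bidder W €7.7, then Bidder V €2.4.
Bidder J has the top bid and wins; the price is the second-highest bid, €38.2.
Bidder J's payoff = €2.1 − €38.2 = -€36.1. All other bidders lose, so their payoff is 0.

Payoffs: Bidder P €0.0, Bidder V €0.0, Bidder J -€36.1, Bidder E €0.0, Bidder W €0.0.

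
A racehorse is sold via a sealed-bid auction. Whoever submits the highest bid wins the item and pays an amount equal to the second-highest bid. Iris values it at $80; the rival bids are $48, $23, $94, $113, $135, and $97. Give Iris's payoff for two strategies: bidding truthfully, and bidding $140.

The highest competing bid is $135.
Bidding truthfully at $80: the top bid is $135 (a rival), so Iris loses. Payoff = $0.
Bidding $140: Iris has the top bid, wins, and pays the second-highest bid $135. Payoff = $80 − $135 = -$55.
Deviating from a truthful bid can only lose payoff in a second-price auction — never gain.

Truthful: $0; alternative: -$55.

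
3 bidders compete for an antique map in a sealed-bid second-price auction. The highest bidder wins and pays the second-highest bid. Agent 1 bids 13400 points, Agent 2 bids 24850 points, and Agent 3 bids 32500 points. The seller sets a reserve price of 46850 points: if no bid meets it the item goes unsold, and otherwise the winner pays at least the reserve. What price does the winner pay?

Sorted high to low: Agent 3 32500 points > Agent 2 24850 points > Agent 1 13400 points.
The top bid 32500 points is below the reserve 46850 points, so the item goes unsold and nothing is paid.

unsold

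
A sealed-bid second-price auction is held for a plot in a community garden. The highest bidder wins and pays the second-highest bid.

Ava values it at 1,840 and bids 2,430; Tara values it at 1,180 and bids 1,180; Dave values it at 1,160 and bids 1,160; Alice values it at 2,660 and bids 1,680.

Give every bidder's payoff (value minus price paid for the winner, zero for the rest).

Bids in descending order: Ava 2,430 > Alice 1,680 > Tara 1,180 > Dave 1,160.
Ava has the top bid and wins; the price is the second-highest bid, 1,680.
Ava's payoff = 1,840 − 1,680 = 160. All other bidders lose, so their payoff is 0.

Payoffs: Ava 160, Tara 0, Dave 0, Alice 0.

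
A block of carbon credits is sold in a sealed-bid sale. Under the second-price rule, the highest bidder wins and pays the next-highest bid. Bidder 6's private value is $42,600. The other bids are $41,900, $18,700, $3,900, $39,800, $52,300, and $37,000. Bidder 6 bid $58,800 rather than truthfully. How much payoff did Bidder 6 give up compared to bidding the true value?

$9,700

The highest competing bid is $52,300.
Bidding truthfully at $42,600: the top bid is $52,300 (a rival), so Bidder 6 loses. Payoff = $0.
Bidding $58,800: Bidder 6 has the top bid, wins, and pays the second-highest bid $52,300. Payoff = $42,600 − $52,300 = -$9,700.
Regret = truthful payoff − actual payoff = $0 − -$9,700 = $9,700.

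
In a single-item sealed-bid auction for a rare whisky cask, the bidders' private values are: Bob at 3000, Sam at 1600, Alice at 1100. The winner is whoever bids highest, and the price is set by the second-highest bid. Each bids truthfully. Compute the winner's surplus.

Ordered from highest: Bob 3000 > Sam 1600 > Alice 1100.
Bob wins with the top bid and pays the second-highest, 1600.
Surplus = 3000 − 1600 = 1400.

1400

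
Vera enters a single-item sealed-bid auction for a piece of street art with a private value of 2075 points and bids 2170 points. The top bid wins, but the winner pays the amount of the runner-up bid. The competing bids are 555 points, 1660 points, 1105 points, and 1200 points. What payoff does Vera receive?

Payoff = 415 points.

Highest competing bid: 1660 points.
Vera's bid 2170 points is the highest overall, so Vera wins and pays the second-highest bid, 1660 points.
Payoff = value − price = 2075 points − 1660 points = 415 points.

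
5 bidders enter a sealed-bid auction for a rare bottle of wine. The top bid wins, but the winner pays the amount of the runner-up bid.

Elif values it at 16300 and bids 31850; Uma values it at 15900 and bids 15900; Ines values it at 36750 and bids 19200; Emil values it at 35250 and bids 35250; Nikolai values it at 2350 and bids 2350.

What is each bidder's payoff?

Sorted high to low: Emil 35250 > Elif 31850 > Ines 19200 > Uma 15900 > Nikolai 2350.
Emil has the top bid and wins; the price is the second-highest bid, 31850.
Emil's payoff = 35250 − 31850 = 3400. All other bidders lose, so their payoff is 0.

Elif 0, Uma 0, Ines 0, Emil 3400, Nikolai 0.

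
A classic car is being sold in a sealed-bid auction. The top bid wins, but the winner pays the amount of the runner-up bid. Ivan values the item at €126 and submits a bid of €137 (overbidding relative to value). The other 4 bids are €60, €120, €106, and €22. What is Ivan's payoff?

€6

Highest competing bid: €120.
Ivan's bid €137 is the highest overall, so Ivan wins and pays the second-highest bid, €120.
Payoff = value − price = €126 − €120 = €6.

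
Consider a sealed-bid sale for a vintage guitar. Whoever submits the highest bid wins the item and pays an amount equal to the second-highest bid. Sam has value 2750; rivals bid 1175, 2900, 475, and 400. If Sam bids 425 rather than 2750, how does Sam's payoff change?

Payoff change: 0.

The highest competing bid is 2900.
Bidding truthfully at 2750: the top bid is 2900 (a rival), so Sam loses. Payoff = 0.
Bidding 425: the top bid is 2900 (a rival), so Sam loses. Payoff = 0.
Change = 0 − 0 = 0.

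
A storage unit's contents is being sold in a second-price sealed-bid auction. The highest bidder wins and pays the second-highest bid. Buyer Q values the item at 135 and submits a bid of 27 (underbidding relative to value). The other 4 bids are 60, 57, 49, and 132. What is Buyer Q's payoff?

Buyer Q's payoff: 0.

Highest competing bid: 132.
Buyer Q's bid 27 is not the highest, so Buyer Q loses, pays nothing, and earns zero payoff.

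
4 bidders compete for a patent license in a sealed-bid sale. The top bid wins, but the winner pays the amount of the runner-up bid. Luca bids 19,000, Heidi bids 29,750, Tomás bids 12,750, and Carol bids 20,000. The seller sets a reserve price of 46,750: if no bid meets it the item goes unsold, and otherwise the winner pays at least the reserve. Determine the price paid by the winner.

unsold

Ranking the bids: Heidi 29,750; Carol 20,000; Luca 19,000; Tomás 12,750.
The top bid 29,750 is below the reserve 46,750, so the item goes unsold and nothing is paid.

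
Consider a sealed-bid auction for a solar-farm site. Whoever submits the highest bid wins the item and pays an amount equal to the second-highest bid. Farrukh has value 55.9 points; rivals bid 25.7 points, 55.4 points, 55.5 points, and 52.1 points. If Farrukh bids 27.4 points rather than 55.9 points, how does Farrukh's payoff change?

Payoff change: -0.4 points.

The highest competing bid is 55.5 points.
Bidding truthfully at 55.9 points: Farrukh has the top bid, wins, and pays the second-highest bid 55.5 points. Payoff = 55.9 points − 55.5 points = 0.4 points.
Bidding 27.4 points: the top bid is 55.5 points (a rival), so Farrukh loses. Payoff = 0.0 points.
Change = 0.0 points − 0.4 points = -0.4 points.
Deviating from a truthful bid can only lose payoff in a second-price auction — never gain.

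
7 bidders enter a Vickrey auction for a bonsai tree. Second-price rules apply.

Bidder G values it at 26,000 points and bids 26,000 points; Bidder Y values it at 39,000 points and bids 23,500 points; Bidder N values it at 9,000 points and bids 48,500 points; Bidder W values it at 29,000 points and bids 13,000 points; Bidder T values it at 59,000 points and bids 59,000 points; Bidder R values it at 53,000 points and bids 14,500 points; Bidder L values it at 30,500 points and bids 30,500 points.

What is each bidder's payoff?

Bids in descending order: Bidder T 59,000 points; Bidder N 48,500 points; Bidder L 30,500 points; Bidder G 26,000 points; Bidder Y 23,500 points; Bidder R 14,500 points; Bidder W 13,000 points.
Bidder T has the top bid and wins; the price is the second-highest bid, 48,500 points.
Bidder T's payoff = 59,000 points − 48,500 points = 10,500 points. All other bidders lose, so their payoff is 0.

Bidder G 0 points, Bidder Y 0 points, Bidder N 0 points, Bidder W 0 points, Bidder T 10,500 points, Bidder R 0 points, Bidder L 0 points.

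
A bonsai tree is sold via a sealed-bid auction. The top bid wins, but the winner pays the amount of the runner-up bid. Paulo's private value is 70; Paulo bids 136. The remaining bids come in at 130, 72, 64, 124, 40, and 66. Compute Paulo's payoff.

Paulo's payoff: -60.

Highest competing bid: 130.
Paulo's bid 136 is the highest overall, so Paulo wins and pays the second-highest bid, 130.
Payoff = value − price = 70 − 130 = -60.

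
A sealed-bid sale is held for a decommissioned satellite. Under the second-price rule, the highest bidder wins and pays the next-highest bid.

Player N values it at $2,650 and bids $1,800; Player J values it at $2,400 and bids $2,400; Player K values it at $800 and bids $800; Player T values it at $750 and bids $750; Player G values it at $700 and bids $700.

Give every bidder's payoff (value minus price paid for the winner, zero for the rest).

Bids in descending order: Player J $2,400; Player N $1,800; Player K $800; Player T $750; Player G $700.
Player J has the top bid and wins; the price is the second-highest bid, $1,800.
Player J's payoff = $2,400 − $1,800 = $600. All other bidders lose, so their payoff is 0.

Player N $0, Player J $600, Player K $0, Player T $0, Player G $0.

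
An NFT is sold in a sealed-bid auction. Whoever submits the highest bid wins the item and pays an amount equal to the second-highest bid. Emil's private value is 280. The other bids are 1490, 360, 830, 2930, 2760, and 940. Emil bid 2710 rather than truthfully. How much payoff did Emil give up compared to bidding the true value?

The highest competing bid is 2930.
Bidding truthfully at 280: the top bid is 2930 (a rival), so Emil loses. Payoff = 0.
Bidding 2710: the top bid is 2930 (a rival), so Emil loses. Payoff = 0.
Regret = truthful payoff − actual payoff = 0 − 0 = 0.

Payoff forgone: 0.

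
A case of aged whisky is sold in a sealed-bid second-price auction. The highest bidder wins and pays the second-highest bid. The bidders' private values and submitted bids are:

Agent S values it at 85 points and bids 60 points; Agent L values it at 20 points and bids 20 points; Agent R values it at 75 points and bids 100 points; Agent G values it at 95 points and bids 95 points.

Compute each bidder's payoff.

Bids in descending order: Agent R 100 points, then Agent G 95 points, then Agent S 60 points, then Agent L 20 points.
Agent R has the top bid and wins; the price is the second-highest bid, 95 points.
Agent R's payoff = 75 points − 95 points = -20 points. All other bidders lose, so their payoff is 0.

Agent S 0 points, Agent L 0 points, Agent R -20 points, Agent G 0 points.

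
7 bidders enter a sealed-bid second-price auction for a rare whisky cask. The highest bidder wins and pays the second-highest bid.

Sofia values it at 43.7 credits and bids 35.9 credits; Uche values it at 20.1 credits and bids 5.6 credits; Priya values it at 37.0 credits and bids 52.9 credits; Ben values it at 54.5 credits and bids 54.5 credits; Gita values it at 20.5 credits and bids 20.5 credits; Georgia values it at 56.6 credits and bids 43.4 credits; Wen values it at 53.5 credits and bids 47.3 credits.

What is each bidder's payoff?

Ranking the bids: Ben 54.5 credits, then Priya 52.9 credits, then Wen 47.3 credits, then Georgia 43.4 credits, then Sofia 35.9 credits, then Gita 20.5 credits, then Uche 5.6 credits.
Ben has the top bid and wins; the price is the second-highest bid, 52.9 credits.
Ben's payoff = 54.5 credits − 52.9 credits = 1.6 credits. All other bidders lose, so their payoff is 0.

Payoffs: Sofia 0.0 credits, Uche 0.0 credits, Priya 0.0 credits, Ben 1.6 credits, Gita 0.0 credits, Georgia 0.0 credits, Wen 0.0 credits.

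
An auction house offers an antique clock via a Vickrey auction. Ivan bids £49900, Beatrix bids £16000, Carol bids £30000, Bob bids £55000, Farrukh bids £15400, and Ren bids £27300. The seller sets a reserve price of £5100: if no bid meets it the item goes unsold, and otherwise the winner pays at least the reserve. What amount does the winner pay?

Sorted high to low: Bob £55000 > Ivan £49900 > Carol £30000 > Ren £27300 > Beatrix £16000 > Farrukh £15400.
Bob has the highest bid, so Bob wins.
The second-highest bid is £49900, which exceeds the reserve, so that sets the price.

Price paid: £49900.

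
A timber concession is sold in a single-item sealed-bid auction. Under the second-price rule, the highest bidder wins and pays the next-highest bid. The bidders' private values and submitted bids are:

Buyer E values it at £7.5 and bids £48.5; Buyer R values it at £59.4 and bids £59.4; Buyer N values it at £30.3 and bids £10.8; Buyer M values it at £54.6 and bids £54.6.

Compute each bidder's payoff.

Payoffs: Buyer E £0.0, Buyer R £4.8, Buyer N £0.0, Buyer M £0.0.

Ranking the bids: Buyer R £59.4 > Buyer M £54.6 > Buyer E £48.5 > Buyer N £10.8.
Buyer R has the top bid and wins; the price is the second-highest bid, £54.6.
Buyer R's payoff = £59.4 − £54.6 = £4.8. All other bidders lose, so their payoff is 0.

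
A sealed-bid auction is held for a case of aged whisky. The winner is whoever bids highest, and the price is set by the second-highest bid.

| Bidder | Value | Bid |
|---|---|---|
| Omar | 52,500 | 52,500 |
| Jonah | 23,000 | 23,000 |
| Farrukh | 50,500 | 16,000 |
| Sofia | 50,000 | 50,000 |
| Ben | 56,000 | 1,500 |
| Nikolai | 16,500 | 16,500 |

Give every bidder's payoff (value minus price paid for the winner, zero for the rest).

Bids in descending order: Omar 52,500, then Sofia 50,000, then Jonah 23,000, then Nikolai 16,500, then Farrukh 16,000, then Ben 1,500.
Omar has the top bid and wins; the price is the second-highest bid, 50,000.
Omar's payoff = 52,500 − 50,000 = 2,500. All other bidders lose, so their payoff is 0.

Omar 2,500, Jonah 0, Farrukh 0, Sofia 0, Ben 0, Nikolai 0.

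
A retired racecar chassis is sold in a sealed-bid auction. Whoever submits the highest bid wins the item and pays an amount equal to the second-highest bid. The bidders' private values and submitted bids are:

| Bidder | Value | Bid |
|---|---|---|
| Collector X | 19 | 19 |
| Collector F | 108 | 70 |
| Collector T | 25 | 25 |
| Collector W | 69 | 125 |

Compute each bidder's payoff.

Collector X 0, Collector F 0, Collector T 0, Collector W -1.

Sorted high to low: Collector W 125; Collector F 70; Collector T 25; Collector X 19.
Collector W has the top bid and wins; the price is the second-highest bid, 70.
Collector W's payoff = 69 − 70 = -1. All other bidders lose, so their payoff is 0.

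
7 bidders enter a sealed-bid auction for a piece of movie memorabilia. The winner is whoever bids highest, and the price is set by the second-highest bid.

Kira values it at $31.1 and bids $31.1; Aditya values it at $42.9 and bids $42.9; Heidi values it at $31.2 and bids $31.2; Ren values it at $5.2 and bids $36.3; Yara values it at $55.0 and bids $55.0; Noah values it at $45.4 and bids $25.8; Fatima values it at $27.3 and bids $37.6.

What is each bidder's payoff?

Kira $0.0, Aditya $0.0, Heidi $0.0, Ren $0.0, Yara $12.1, Noah $0.0, Fatima $0.0.

Sorted high to low: Yara $55.0, then Aditya $42.9, then Fatima $37.6, then Ren $36.3, then Heidi $31.2, then Kira $31.1, then Noah $25.8.
Yara has the top bid and wins; the price is the second-highest bid, $42.9.
Yara's payoff = $55.0 − $42.9 = $12.1. All other bidders lose, so their payoff is 0.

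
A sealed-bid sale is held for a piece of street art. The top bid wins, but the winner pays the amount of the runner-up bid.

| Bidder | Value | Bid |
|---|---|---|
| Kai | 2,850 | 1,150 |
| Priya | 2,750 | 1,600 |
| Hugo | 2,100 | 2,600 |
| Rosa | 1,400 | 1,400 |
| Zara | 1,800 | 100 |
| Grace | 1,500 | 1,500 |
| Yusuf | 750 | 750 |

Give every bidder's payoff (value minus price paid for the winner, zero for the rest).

Kai 0, Priya 0, Hugo 500, Rosa 0, Zara 0, Grace 0, Yusuf 0.

Ordered from highest: Hugo 2,600, then Priya 1,600, then Grace 1,500, then Rosa 1,400, then Kai 1,150, then Yusuf 750, then Zara 100.
Hugo has the top bid and wins; the price is the second-highest bid, 1,600.
Hugo's payoff = 2,100 − 1,600 = 500. All other bidders lose, so their payoff is 0.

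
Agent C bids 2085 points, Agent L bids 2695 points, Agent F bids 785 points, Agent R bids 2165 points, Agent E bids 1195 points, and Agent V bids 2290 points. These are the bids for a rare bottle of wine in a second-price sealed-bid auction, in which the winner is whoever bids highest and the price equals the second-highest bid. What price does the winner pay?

Bids in descending order: Agent L 2695 points; Agent V 2290 points; Agent R 2165 points; Agent C 2085 points; Agent E 1195 points; Agent F 785 points.
Agent L is the highest bidder, so Agent L wins.
Under the second-price rule, the price is the second-highest bid: 2290 points.

2290 points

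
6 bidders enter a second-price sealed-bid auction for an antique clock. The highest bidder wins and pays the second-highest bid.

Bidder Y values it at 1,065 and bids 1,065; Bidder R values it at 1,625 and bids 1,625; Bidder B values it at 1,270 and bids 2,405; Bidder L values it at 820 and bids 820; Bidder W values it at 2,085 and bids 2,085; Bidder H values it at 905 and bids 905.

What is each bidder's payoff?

Bidder Y 0, Bidder R 0, Bidder B -815, Bidder L 0, Bidder W 0, Bidder H 0.

Ranking the bids: Bidder B 2,405; Bidder W 2,085; Bidder R 1,625; Bidder Y 1,065; Bidder H 905; Bidder L 820.
Bidder B has the top bid and wins; the price is the second-highest bid, 2,085.
Bidder B's payoff = 1,270 − 2,085 = -815. All other bidders lose, so their payoff is 0.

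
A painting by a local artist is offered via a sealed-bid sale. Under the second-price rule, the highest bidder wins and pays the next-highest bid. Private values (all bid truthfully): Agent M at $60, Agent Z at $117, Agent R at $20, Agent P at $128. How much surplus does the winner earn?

Winner's surplus: $11.

Bids in descending order: Agent P $128 > Agent Z $117 > Agent M $60 > Agent R $20.
Agent P wins with the top bid and pays the second-highest, $117.
Surplus = $128 − $117 = $11.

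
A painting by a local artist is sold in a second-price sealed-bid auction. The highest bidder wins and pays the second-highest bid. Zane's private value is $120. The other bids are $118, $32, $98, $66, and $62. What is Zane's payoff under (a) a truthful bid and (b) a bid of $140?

The highest competing bid is $118.
Bidding truthfully at $120: Zane has the top bid, wins, and pays the second-highest bid $118. Payoff = $120 − $118 = $2.
Bidding $140: Zane has the top bid, wins, and pays the second-highest bid $118. Payoff = $120 − $118 = $2.
The bid only affects whether you win, not the price — here both bids land on the same side of the top rival bid, so the deviation is payoff-neutral.

(a) $2  (b) $2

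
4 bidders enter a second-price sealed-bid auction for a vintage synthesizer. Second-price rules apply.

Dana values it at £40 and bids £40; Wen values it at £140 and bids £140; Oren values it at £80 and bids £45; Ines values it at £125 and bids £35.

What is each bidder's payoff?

Dana £0, Wen £95, Oren £0, Ines £0.

Ranking the bids: Wen £140 > Oren £45 > Dana £40 > Ines £35.
Wen has the top bid and wins; the price is the second-highest bid, £45.
Wen's payoff = £140 − £45 = £95. All other bidders lose, so their payoff is 0.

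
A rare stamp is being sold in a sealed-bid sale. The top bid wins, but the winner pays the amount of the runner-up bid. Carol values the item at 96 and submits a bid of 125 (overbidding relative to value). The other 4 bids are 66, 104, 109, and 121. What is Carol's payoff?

Payoff = -25.

Highest competing bid: 121.
Carol's bid 125 is the highest overall, so Carol wins and pays the second-highest bid, 121.
Payoff = value − price = 96 − 121 = -25.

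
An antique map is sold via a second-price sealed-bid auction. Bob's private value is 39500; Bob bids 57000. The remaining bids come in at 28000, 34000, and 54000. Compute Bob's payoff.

Highest competing bid: 54000.
Bob's bid 57000 is the highest overall, so Bob wins and pays the second-highest bid, 54000.
Payoff = value − price = 39500 − 54000 = -14500.
Overbidding won the item at a price above value — truthful bidding would have avoided this loss.

-14500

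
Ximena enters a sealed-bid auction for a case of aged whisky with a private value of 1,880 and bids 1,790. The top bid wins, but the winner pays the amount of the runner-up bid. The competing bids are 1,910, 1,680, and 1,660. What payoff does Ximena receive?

0

Highest competing bid: 1,910.
Ximena's bid 1,790 is not the highest, so Ximena loses, pays nothing, and earns zero payoff.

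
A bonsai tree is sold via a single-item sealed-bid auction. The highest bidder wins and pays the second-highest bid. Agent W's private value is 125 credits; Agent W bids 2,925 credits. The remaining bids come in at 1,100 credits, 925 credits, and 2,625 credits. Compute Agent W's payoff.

Highest competing bid: 2,625 credits.
Agent W's bid 2,925 credits is the highest overall, so Agent W wins and pays the second-highest bid, 2,625 credits.
Payoff = value − price = 125 credits − 2,625 credits = -2,500 credits.
Overbidding won the item at a price above value — truthful bidding would have avoided this loss.

-2,500 credits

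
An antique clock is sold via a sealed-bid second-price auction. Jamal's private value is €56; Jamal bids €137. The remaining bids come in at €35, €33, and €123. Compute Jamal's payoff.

Highest competing bid: €123.
Jamal's bid €137 is the highest overall, so Jamal wins and pays the second-highest bid, €123.
Payoff = value − price = €56 − €123 = -€67.
Overbidding won the item at a price above value — truthful bidding would have avoided this loss.

Jamal's payoff: -€67.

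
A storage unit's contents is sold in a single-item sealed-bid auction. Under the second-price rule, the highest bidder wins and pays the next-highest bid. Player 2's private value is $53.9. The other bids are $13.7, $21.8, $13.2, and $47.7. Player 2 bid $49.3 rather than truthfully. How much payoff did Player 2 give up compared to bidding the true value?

$0.0

The highest competing bid is $47.7.
Bidding truthfully at $53.9: Player 2 has the top bid, wins, and pays the second-highest bid $47.7. Payoff = $53.9 − $47.7 = $6.2.
Bidding $49.3: Player 2 has the top bid, wins, and pays the second-highest bid $47.7. Payoff = $53.9 − $47.7 = $6.2.
Regret = truthful payoff − actual payoff = $6.2 − $6.2 = $0.0.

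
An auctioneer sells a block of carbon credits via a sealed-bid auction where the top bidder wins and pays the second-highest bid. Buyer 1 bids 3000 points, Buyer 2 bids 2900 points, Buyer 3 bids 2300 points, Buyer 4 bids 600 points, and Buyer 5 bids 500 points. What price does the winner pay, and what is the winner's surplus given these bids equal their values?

Ranking the bids: Buyer 1 3000 points > Buyer 2 2900 points > Buyer 3 2300 points > Buyer 4 600 points > Buyer 5 500 points.
Buyer 1 is the highest bidder, so Buyer 1 wins.
Under the second-price rule, the price is the second-highest bid: 2900 points.
Surplus = 3000 points − 2900 points = 100 points.

The winner pays 2900 points for a surplus of 100 points.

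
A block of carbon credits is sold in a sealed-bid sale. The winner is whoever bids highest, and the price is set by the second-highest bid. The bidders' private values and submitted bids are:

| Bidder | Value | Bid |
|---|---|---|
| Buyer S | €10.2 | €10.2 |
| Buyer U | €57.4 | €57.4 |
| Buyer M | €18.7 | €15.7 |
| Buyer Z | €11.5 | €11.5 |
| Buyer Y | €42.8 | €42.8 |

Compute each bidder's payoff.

Bids in descending order: Buyer U €57.4; Buyer Y €42.8; Buyer M €15.7; Buyer Z €11.5; Buyer S €10.2.
Buyer U has the top bid and wins; the price is the second-highest bid, €42.8.
Buyer U's payoff = €57.4 − €42.8 = €14.6. All other bidders lose, so their payoff is 0.

Payoffs: Buyer S €0.0, Buyer U €14.6, Buyer M €0.0, Buyer Z €0.0, Buyer Y €0.0.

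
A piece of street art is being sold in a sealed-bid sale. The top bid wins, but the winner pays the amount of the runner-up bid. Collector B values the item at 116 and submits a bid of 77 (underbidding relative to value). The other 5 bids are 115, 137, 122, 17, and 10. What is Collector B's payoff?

0

Highest competing bid: 137.
Collector B's bid 77 is not the highest, so Collector B loses, pays nothing, and earns zero payoff.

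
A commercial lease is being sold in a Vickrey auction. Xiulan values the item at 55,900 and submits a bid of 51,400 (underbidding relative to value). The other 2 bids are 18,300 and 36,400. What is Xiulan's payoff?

Payoff = 19,500.

Highest competing bid: 36,400.
Xiulan's bid 51,400 is the highest overall, so Xiulan wins and pays the second-highest bid, 36,400.
Payoff = value − price = 55,900 − 36,400 = 19,500.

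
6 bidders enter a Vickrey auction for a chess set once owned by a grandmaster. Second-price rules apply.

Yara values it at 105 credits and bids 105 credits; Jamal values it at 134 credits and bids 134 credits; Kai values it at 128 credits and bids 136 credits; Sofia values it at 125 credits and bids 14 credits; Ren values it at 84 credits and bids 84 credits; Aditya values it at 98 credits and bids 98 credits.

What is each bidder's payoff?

Ordered from highest: Kai 136 credits, then Jamal 134 credits, then Yara 105 credits, then Aditya 98 credits, then Ren 84 credits, then Sofia 14 credits.
Kai has the top bid and wins; the price is the second-highest bid, 134 credits.
Kai's payoff = 128 credits − 134 credits = -6 credits. All other bidders lose, so their payoff is 0.

Yara 0 credits, Jamal 0 credits, Kai -6 credits, Sofia 0 credits, Ren 0 credits, Aditya 0 credits.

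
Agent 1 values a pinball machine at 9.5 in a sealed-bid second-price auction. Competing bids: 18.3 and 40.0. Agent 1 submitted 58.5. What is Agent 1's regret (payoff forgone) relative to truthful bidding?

The highest competing bid is 40.0.
Bidding truthfully at 9.5: the top bid is 40.0 (a rival), so Agent 1 loses. Payoff = 0.0.
Bidding 58.5: Agent 1 has the top bid, wins, and pays the second-highest bid 40.0. Payoff = 9.5 − 40.0 = -30.5.
Regret = truthful payoff − actual payoff = 0.0 − -30.5 = 30.5.
Deviating from a truthful bid can only lose payoff in a second-price auction — never gain.

30.5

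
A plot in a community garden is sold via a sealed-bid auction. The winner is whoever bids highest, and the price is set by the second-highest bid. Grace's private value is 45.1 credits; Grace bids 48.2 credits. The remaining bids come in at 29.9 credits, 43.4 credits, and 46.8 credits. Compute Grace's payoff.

-1.7 credits

Highest competing bid: 46.8 credits.
Grace's bid 48.2 credits is the highest overall, so Grace wins and pays the second-highest bid, 46.8 credits.
Payoff = value − price = 45.1 credits − 46.8 credits = -1.7 credits.
Overbidding won the item at a price above value — truthful bidding would have avoided this loss.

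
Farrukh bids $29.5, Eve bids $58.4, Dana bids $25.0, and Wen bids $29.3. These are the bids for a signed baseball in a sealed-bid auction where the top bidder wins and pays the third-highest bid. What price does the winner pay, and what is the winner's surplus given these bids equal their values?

Ranking the bids: Eve $58.4; Farrukh $29.5; Wen $29.3; Dana $25.0.
Eve is the highest bidder, so Eve wins.
Under the third-price rule, the price is the third-highest bid: $29.3.
Surplus = $58.4 − $29.3 = $29.1.

The winner pays $29.3 for a surplus of $29.1.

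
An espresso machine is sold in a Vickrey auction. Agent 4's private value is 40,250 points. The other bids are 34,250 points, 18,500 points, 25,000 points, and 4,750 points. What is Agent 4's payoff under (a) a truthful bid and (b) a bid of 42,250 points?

(a) 6,000 points  (b) 6,000 points

The highest competing bid is 34,250 points.
Bidding truthfully at 40,250 points: Agent 4 has the top bid, wins, and pays the second-highest bid 34,250 points. Payoff = 40,250 points − 34,250 points = 6,000 points.
Bidding 42,250 points: Agent 4 has the top bid, wins, and pays the second-highest bid 34,250 points. Payoff = 40,250 points − 34,250 points = 6,000 points.
The bid only affects whether you win, not the price — here both bids land on the same side of the top rival bid, so the deviation is payoff-neutral.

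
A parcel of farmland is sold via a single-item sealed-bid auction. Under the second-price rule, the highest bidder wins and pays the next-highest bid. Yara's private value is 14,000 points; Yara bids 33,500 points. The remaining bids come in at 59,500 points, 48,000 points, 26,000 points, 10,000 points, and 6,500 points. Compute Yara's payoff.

Highest competing bid: 59,500 points.
Yara's bid 33,500 points is not the highest, so Yara loses, pays nothing, and earns zero payoff.

0 points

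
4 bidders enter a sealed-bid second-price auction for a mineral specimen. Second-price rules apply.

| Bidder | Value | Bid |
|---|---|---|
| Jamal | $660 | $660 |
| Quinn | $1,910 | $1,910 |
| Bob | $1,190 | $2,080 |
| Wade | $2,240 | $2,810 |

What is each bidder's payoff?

Payoffs: Jamal $0, Quinn $0, Bob $0, Wade $160.

Sorted high to low: Wade $2,810 > Bob $2,080 > Quinn $1,910 > Jamal $660.
Wade has the top bid and wins; the price is the second-highest bid, $2,080.
Wade's payoff = $2,240 − $2,080 = $160. All other bidders lose, so their payoff is 0.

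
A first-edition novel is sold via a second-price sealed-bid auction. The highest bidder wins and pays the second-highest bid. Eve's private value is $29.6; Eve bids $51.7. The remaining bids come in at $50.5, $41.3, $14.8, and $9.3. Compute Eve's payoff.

Eve's payoff: -$20.9.

Highest competing bid: $50.5.
Eve's bid $51.7 is the highest overall, so Eve wins and pays the second-highest bid, $50.5.
Payoff = value − price = $29.6 − $50.5 = -$20.9.
Overbidding won the item at a price above value — truthful bidding would have avoided this loss.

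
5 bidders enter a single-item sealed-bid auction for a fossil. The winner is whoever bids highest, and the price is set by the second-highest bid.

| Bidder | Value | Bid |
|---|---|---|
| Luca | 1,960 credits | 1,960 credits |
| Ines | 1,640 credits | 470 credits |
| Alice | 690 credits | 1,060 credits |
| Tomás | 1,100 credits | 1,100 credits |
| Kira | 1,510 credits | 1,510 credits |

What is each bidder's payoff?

Luca 450 credits, Ines 0 credits, Alice 0 credits, Tomás 0 credits, Kira 0 credits.

Ordered from highest: Luca 1,960 credits, then Kira 1,510 credits, then Tomás 1,100 credits, then Alice 1,060 credits, then Ines 470 credits.
Luca has the top bid and wins; the price is the second-highest bid, 1,510 credits.
Luca's payoff = 1,960 credits − 1,510 credits = 450 credits. All other bidders lose, so their payoff is 0.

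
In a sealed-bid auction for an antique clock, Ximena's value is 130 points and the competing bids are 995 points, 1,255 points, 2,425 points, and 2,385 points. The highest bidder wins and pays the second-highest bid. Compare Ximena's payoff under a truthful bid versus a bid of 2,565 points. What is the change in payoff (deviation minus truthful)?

The highest competing bid is 2,425 points.
Bidding truthfully at 130 points: the top bid is 2,425 points (a rival), so Ximena loses. Payoff = 0 points.
Bidding 2,565 points: Ximena has the top bid, wins, and pays the second-highest bid 2,425 points. Payoff = 130 points − 2,425 points = -2,295 points.
Change = -2,295 points − 0 points = -2,295 points.
Deviating from a truthful bid can only lose payoff in a second-price auction — never gain.

Change in payoff: -2,295 points.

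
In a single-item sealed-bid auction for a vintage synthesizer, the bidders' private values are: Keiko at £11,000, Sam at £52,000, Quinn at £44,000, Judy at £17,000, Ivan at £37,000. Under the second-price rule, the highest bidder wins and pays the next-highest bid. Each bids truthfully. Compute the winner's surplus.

Surplus = £8,000.

Bids in descending order: Sam £52,000 > Quinn £44,000 > Ivan £37,000 > Judy £17,000 > Keiko £11,000.
Sam wins with the top bid and pays the second-highest, £44,000.
Surplus = £52,000 − £44,000 = £8,000.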